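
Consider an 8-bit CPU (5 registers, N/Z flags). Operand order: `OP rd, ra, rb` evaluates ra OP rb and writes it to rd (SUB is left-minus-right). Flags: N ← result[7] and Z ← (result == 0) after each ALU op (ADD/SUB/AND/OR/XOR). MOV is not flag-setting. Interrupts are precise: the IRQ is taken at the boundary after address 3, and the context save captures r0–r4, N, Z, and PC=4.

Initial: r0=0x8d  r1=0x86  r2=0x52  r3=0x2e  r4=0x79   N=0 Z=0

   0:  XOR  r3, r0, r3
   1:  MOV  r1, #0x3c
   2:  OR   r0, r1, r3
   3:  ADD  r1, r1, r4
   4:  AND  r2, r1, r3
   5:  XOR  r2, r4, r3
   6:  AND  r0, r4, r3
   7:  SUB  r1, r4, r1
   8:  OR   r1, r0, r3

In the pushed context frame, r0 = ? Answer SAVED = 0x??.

after  0: r0=0x8d r1=0x86 r2=0x52 r3=0xa3 r4=0x79  N=1 Z=0
after  1: r0=0x8d r1=0x3c r2=0x52 r3=0xa3 r4=0x79  N=1 Z=0
after  2: r0=0xbf r1=0x3c r2=0x52 r3=0xa3 r4=0x79  N=1 Z=0
after  3: r0=0xbf r1=0xb5 r2=0x52 r3=0xa3 r4=0x79  N=1 Z=0
-- IRQ taken; context saved, return-PC = 4 --

SAVED = 0xbf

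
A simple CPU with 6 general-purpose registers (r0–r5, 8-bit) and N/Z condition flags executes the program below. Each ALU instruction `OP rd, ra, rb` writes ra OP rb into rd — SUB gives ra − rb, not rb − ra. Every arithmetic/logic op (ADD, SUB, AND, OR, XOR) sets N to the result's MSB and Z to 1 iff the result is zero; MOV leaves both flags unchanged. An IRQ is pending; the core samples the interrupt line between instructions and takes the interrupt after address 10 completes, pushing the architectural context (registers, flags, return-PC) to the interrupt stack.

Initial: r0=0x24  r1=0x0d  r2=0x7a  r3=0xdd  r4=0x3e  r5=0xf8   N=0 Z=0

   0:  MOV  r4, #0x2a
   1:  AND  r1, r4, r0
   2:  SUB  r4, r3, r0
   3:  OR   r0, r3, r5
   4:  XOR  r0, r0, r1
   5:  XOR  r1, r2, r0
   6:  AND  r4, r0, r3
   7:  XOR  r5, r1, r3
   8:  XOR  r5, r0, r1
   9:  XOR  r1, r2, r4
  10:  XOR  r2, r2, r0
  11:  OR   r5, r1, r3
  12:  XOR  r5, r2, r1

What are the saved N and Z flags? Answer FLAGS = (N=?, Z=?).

after  0: r0=0x24 r1=0x0d r2=0x7a r3=0xdd r4=0x2a r5=0xf8  N=0 Z=0
after  1: r0=0x24 r1=0x20 r2=0x7a r3=0xdd r4=0x2a r5=0xf8  N=0 Z=0
after  2: r0=0x24 r1=0x20 r2=0x7a r3=0xdd r4=0xb9 r5=0xf8  N=1 Z=0
after  3: r0=0xfd r1=0x20 r2=0x7a r3=0xdd r4=0xb9 r5=0xf8  N=1 Z=0
after  4: r0=0xdd r1=0x20 r2=0x7a r3=0xdd r4=0xb9 r5=0xf8  N=1 Z=0
after  5: r0=0xdd r1=0xa7 r2=0x7a r3=0xdd r4=0xb9 r5=0xf8  N=1 Z=0
after  6: r0=0xdd r1=0xa7 r2=0x7a r3=0xdd r4=0xdd r5=0xf8  N=1 Z=0
after  7: r0=0xdd r1=0xa7 r2=0x7a r3=0xdd r4=0xdd r5=0x7a  N=0 Z=0
after  8: r0=0xdd r1=0xa7 r2=0x7a r3=0xdd r4=0xdd r5=0x7a  N=0 Z=0
after  9: r0=0xdd r1=0xa7 r2=0x7a r3=0xdd r4=0xdd r5=0x7a  N=1 Z=0
after 10: r0=0xdd r1=0xa7 r2=0xa7 r3=0xdd r4=0xdd r5=0x7a  N=1 Z=0
-- IRQ taken; context saved, return-PC = 11 --

FLAGS = (N=1, Z=0)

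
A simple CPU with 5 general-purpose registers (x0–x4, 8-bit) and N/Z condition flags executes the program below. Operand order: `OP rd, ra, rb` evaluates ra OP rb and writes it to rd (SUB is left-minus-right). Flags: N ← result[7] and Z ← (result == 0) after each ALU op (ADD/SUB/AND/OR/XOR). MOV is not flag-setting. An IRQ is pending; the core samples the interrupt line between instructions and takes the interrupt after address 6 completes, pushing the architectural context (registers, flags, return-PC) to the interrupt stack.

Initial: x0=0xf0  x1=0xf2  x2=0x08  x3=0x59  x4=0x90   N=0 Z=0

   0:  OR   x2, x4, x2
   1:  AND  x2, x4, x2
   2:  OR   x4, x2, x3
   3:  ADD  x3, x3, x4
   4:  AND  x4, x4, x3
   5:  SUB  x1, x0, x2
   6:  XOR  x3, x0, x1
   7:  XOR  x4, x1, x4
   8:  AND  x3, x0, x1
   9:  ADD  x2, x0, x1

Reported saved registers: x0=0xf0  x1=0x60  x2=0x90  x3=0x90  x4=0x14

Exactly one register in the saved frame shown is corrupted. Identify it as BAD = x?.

BAD = x4

after  0: x0=0xf0 x1=0xf2 x2=0x98 x3=0x59 x4=0x90  N=1 Z=0
after  1: x0=0xf0 x1=0xf2 x2=0x90 x3=0x59 x4=0x90  N=1 Z=0
after  2: x0=0xf0 x1=0xf2 x2=0x90 x3=0x59 x4=0xd9  N=1 Z=0
after  3: x0=0xf0 x1=0xf2 x2=0x90 x3=0x32 x4=0xd9  N=0 Z=0
after  4: x0=0xf0 x1=0xf2 x2=0x90 x3=0x32 x4=0x10  N=0 Z=0
after  5: x0=0xf0 x1=0x60 x2=0x90 x3=0x32 x4=0x10  N=0 Z=0
after  6: x0=0xf0 x1=0x60 x2=0x90 x3=0x90 x4=0x10  N=1 Z=0
-- IRQ taken; context saved, return-PC = 7 --
mismatch: x4: reported 0x14 vs actual 0x10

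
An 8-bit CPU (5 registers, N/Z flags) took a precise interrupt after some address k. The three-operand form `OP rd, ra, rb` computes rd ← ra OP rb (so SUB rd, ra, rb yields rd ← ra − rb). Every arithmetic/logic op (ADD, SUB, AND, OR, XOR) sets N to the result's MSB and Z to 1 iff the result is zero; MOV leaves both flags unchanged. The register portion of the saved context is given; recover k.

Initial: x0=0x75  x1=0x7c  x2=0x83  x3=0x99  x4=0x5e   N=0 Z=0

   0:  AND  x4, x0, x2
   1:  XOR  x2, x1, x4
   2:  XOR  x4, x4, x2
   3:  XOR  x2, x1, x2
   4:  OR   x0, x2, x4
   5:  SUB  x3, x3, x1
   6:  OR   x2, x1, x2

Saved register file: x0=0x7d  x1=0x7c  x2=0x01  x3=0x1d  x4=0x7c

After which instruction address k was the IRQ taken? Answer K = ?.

K = 5

after  0: x0=0x75 x1=0x7c x2=0x83 x3=0x99 x4=0x01  N=0 Z=0
after  1: x0=0x75 x1=0x7c x2=0x7d x3=0x99 x4=0x01  N=0 Z=0
after  2: x0=0x75 x1=0x7c x2=0x7d x3=0x99 x4=0x7c  N=0 Z=0
after  3: x0=0x75 x1=0x7c x2=0x01 x3=0x99 x4=0x7c  N=0 Z=0
after  4: x0=0x7d x1=0x7c x2=0x01 x3=0x99 x4=0x7c  N=0 Z=0
after  5: x0=0x7d x1=0x7c x2=0x01 x3=0x1d x4=0x7c  N=0 Z=0
-- IRQ taken; context saved, return-PC = 6 --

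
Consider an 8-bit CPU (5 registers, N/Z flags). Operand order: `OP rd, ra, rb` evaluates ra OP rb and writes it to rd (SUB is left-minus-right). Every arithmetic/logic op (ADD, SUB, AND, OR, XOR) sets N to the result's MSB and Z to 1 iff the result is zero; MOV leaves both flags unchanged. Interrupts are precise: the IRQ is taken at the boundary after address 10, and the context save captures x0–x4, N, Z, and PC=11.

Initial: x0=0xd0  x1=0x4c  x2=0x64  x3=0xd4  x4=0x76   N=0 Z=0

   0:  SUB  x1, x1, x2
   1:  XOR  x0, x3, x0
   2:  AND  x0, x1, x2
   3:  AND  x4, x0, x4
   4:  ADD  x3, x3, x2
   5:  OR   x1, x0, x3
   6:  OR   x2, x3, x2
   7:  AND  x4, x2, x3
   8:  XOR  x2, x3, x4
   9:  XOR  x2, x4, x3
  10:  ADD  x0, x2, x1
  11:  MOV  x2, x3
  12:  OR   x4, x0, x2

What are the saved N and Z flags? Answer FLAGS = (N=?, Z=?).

after  0: x0=0xd0 x1=0xe8 x2=0x64 x3=0xd4 x4=0x76  N=1 Z=0
after  1: x0=0x04 x1=0xe8 x2=0x64 x3=0xd4 x4=0x76  N=0 Z=0
after  2: x0=0x60 x1=0xe8 x2=0x64 x3=0xd4 x4=0x76  N=0 Z=0
after  3: x0=0x60 x1=0xe8 x2=0x64 x3=0xd4 x4=0x60  N=0 Z=0
after  4: x0=0x60 x1=0xe8 x2=0x64 x3=0x38 x4=0x60  N=0 Z=0
after  5: x0=0x60 x1=0x78 x2=0x64 x3=0x38 x4=0x60  N=0 Z=0
after  6: x0=0x60 x1=0x78 x2=0x7c x3=0x38 x4=0x60  N=0 Z=0
after  7: x0=0x60 x1=0x78 x2=0x7c x3=0x38 x4=0x38  N=0 Z=0
after  8: x0=0x60 x1=0x78 x2=0x00 x3=0x38 x4=0x38  N=0 Z=1
after  9: x0=0x60 x1=0x78 x2=0x00 x3=0x38 x4=0x38  N=0 Z=1
after 10: x0=0x78 x1=0x78 x2=0x00 x3=0x38 x4=0x38  N=0 Z=0
-- IRQ taken; context saved, return-PC = 11 --

FLAGS = (N=0, Z=0)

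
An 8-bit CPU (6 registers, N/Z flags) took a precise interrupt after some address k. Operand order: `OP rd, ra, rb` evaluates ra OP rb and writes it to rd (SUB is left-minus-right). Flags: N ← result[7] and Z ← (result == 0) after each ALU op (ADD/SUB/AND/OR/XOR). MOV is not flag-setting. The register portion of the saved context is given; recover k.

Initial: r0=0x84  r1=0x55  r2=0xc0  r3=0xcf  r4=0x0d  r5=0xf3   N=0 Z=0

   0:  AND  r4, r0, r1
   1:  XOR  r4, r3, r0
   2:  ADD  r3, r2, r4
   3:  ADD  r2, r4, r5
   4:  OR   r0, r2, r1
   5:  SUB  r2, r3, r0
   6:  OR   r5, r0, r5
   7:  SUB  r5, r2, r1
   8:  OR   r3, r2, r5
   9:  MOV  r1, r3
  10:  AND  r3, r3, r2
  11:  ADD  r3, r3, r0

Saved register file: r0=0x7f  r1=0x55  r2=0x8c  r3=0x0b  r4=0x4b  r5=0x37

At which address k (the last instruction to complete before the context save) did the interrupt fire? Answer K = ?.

K = 7

after  0: r0=0x84 r1=0x55 r2=0xc0 r3=0xcf r4=0x04 r5=0xf3  N=0 Z=0
after  1: r0=0x84 r1=0x55 r2=0xc0 r3=0xcf r4=0x4b r5=0xf3  N=0 Z=0
after  2: r0=0x84 r1=0x55 r2=0xc0 r3=0x0b r4=0x4b r5=0xf3  N=0 Z=0
after  3: r0=0x84 r1=0x55 r2=0x3e r3=0x0b r4=0x4b r5=0xf3  N=0 Z=0
after  4: r0=0x7f r1=0x55 r2=0x3e r3=0x0b r4=0x4b r5=0xf3  N=0 Z=0
after  5: r0=0x7f r1=0x55 r2=0x8c r3=0x0b r4=0x4b r5=0xf3  N=1 Z=0
after  6: r0=0x7f r1=0x55 r2=0x8c r3=0x0b r4=0x4b r5=0xff  N=1 Z=0
after  7: r0=0x7f r1=0x55 r2=0x8c r3=0x0b r4=0x4b r5=0x37  N=0 Z=0
-- IRQ taken; context saved, return-PC = 8 --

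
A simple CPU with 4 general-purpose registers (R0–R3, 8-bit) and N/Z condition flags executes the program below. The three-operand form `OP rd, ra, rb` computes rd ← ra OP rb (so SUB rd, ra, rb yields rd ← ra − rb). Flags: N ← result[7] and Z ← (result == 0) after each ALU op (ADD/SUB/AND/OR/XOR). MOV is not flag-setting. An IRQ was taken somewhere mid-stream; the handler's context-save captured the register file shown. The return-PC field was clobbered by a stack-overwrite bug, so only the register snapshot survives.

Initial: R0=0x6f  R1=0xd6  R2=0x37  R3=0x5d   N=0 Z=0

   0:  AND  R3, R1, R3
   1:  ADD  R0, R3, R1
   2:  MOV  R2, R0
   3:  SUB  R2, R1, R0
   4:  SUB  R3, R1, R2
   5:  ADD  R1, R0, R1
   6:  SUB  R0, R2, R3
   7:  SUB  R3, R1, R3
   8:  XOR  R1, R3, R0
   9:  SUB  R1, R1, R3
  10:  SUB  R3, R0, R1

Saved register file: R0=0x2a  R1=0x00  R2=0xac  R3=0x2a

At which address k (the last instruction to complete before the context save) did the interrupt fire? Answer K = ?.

after  0: R0=0x6f R1=0xd6 R2=0x37 R3=0x54  N=0 Z=0
after  1: R0=0x2a R1=0xd6 R2=0x37 R3=0x54  N=0 Z=0
after  2: R0=0x2a R1=0xd6 R2=0x2a R3=0x54  N=0 Z=0
after  3: R0=0x2a R1=0xd6 R2=0xac R3=0x54  N=1 Z=0
after  4: R0=0x2a R1=0xd6 R2=0xac R3=0x2a  N=0 Z=0
after  5: R0=0x2a R1=0x00 R2=0xac R3=0x2a  N=0 Z=1
-- IRQ taken; context saved, return-PC = 6 --

K = 5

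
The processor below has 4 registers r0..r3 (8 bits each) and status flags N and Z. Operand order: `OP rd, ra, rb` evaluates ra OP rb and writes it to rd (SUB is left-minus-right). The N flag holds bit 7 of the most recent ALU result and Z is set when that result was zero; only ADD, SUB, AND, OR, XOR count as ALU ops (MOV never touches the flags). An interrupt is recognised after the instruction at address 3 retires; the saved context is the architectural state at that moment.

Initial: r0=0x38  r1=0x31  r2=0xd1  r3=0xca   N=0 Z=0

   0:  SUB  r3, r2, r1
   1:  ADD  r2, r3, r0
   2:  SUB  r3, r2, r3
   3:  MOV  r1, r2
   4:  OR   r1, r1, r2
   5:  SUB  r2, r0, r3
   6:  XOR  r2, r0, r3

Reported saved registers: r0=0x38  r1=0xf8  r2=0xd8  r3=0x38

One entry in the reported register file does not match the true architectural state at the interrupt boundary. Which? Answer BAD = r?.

BAD = r1

after  0: r0=0x38 r1=0x31 r2=0xd1 r3=0xa0  N=1 Z=0
after  1: r0=0x38 r1=0x31 r2=0xd8 r3=0xa0  N=1 Z=0
after  2: r0=0x38 r1=0x31 r2=0xd8 r3=0x38  N=0 Z=0
after  3: r0=0x38 r1=0xd8 r2=0xd8 r3=0x38  N=0 Z=0
-- IRQ taken; context saved, return-PC = 4 --
mismatch: r1: reported 0xf8 vs actual 0xd8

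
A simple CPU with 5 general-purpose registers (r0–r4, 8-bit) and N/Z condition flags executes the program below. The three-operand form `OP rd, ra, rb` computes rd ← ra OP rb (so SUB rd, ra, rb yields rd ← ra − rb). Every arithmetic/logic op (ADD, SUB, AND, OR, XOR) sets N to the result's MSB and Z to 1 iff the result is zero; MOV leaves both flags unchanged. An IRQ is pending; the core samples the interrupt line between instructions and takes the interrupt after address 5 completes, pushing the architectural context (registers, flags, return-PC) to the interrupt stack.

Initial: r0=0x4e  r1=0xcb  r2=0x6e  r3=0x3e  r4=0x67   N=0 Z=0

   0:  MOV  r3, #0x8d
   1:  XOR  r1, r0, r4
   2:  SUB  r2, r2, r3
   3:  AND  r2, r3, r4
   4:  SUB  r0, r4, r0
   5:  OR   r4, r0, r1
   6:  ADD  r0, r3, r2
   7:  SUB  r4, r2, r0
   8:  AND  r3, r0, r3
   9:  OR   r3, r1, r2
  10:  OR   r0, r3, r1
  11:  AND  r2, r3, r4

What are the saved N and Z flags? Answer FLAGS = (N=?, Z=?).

FLAGS = (N=0, Z=0)

after  0: r0=0x4e r1=0xcb r2=0x6e r3=0x8d r4=0x67  N=0 Z=0
after  1: r0=0x4e r1=0x29 r2=0x6e r3=0x8d r4=0x67  N=0 Z=0
after  2: r0=0x4e r1=0x29 r2=0xe1 r3=0x8d r4=0x67  N=1 Z=0
after  3: r0=0x4e r1=0x29 r2=0x05 r3=0x8d r4=0x67  N=0 Z=0
after  4: r0=0x19 r1=0x29 r2=0x05 r3=0x8d r4=0x67  N=0 Z=0
after  5: r0=0x19 r1=0x29 r2=0x05 r3=0x8d r4=0x39  N=0 Z=0
-- IRQ taken; context saved, return-PC = 6 --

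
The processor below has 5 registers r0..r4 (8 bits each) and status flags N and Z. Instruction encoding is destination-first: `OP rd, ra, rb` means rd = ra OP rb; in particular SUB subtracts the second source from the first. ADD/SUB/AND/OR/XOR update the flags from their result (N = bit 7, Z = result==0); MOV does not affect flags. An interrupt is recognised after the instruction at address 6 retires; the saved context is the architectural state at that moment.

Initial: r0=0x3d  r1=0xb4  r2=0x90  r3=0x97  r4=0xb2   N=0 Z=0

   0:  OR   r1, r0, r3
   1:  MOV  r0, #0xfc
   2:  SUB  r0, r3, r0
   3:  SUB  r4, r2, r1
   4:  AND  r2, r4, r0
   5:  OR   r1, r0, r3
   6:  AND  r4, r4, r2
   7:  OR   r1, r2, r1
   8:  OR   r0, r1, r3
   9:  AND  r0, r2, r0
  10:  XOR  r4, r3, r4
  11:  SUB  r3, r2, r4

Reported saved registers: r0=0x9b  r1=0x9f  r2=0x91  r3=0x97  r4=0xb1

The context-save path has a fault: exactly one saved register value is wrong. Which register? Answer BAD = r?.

after  0: r0=0x3d r1=0xbf r2=0x90 r3=0x97 r4=0xb2  N=1 Z=0
after  1: r0=0xfc r1=0xbf r2=0x90 r3=0x97 r4=0xb2  N=1 Z=0
after  2: r0=0x9b r1=0xbf r2=0x90 r3=0x97 r4=0xb2  N=1 Z=0
after  3: r0=0x9b r1=0xbf r2=0x90 r3=0x97 r4=0xd1  N=1 Z=0
after  4: r0=0x9b r1=0xbf r2=0x91 r3=0x97 r4=0xd1  N=1 Z=0
after  5: r0=0x9b r1=0x9f r2=0x91 r3=0x97 r4=0xd1  N=1 Z=0
after  6: r0=0x9b r1=0x9f r2=0x91 r3=0x97 r4=0x91  N=1 Z=0
-- IRQ taken; context saved, return-PC = 7 --
mismatch: r4: reported 0xb1 vs actual 0x91

BAD = r4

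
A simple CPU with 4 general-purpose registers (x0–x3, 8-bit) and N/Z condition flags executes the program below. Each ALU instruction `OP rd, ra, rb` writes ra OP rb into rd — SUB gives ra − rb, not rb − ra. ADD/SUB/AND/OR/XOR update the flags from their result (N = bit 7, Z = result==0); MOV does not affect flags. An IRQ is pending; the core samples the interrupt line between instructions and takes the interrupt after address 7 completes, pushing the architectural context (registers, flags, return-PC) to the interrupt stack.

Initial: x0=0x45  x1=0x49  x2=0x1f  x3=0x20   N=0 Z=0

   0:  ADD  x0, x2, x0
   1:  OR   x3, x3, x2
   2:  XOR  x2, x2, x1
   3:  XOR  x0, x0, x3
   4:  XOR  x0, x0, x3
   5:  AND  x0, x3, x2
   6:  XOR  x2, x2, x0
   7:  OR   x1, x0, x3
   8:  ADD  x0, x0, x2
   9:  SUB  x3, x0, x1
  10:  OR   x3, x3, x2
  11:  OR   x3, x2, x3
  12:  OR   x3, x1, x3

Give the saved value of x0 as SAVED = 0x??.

after  0: x0=0x64 x1=0x49 x2=0x1f x3=0x20  N=0 Z=0
after  1: x0=0x64 x1=0x49 x2=0x1f x3=0x3f  N=0 Z=0
after  2: x0=0x64 x1=0x49 x2=0x56 x3=0x3f  N=0 Z=0
after  3: x0=0x5b x1=0x49 x2=0x56 x3=0x3f  N=0 Z=0
after  4: x0=0x64 x1=0x49 x2=0x56 x3=0x3f  N=0 Z=0
after  5: x0=0x16 x1=0x49 x2=0x56 x3=0x3f  N=0 Z=0
after  6: x0=0x16 x1=0x49 x2=0x40 x3=0x3f  N=0 Z=0
after  7: x0=0x16 x1=0x3f x2=0x40 x3=0x3f  N=0 Z=0
-- IRQ taken; context saved, return-PC = 8 --

SAVED = 0x16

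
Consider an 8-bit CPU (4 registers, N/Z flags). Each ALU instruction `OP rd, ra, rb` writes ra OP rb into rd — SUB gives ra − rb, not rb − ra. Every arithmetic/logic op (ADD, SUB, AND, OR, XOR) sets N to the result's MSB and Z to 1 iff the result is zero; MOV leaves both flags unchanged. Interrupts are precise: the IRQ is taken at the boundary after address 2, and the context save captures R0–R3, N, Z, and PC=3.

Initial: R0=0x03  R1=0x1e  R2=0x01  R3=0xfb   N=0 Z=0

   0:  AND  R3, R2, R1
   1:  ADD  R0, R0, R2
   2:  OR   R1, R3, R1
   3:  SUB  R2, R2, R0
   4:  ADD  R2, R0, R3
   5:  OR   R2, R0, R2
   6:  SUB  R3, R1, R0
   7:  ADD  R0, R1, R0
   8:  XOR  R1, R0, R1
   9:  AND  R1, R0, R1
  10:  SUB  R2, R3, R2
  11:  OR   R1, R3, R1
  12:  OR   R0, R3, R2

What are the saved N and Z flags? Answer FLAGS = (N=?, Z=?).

FLAGS = (N=0, Z=0)

after  0: R0=0x03 R1=0x1e R2=0x01 R3=0x00  N=0 Z=1
after  1: R0=0x04 R1=0x1e R2=0x01 R3=0x00  N=0 Z=0
after  2: R0=0x04 R1=0x1e R2=0x01 R3=0x00  N=0 Z=0
-- IRQ taken; context saved, return-PC = 3 --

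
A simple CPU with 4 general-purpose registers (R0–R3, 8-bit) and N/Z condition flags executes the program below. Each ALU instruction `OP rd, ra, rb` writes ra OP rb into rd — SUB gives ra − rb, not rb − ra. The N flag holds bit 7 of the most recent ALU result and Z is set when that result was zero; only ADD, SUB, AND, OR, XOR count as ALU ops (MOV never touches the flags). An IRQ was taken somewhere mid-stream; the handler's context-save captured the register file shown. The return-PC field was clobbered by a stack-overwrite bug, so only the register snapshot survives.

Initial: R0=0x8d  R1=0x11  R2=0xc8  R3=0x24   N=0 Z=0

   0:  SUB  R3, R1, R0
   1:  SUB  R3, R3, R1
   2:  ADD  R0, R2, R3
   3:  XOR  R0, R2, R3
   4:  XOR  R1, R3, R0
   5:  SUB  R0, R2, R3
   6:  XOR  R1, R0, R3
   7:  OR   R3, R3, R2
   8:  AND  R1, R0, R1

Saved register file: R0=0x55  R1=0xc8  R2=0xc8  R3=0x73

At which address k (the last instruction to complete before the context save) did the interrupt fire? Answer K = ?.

after  0: R0=0x8d R1=0x11 R2=0xc8 R3=0x84  N=1 Z=0
after  1: R0=0x8d R1=0x11 R2=0xc8 R3=0x73  N=0 Z=0
after  2: R0=0x3b R1=0x11 R2=0xc8 R3=0x73  N=0 Z=0
after  3: R0=0xbb R1=0x11 R2=0xc8 R3=0x73  N=1 Z=0
after  4: R0=0xbb R1=0xc8 R2=0xc8 R3=0x73  N=1 Z=0
after  5: R0=0x55 R1=0xc8 R2=0xc8 R3=0x73  N=0 Z=0
-- IRQ taken; context saved, return-PC = 6 --

K = 5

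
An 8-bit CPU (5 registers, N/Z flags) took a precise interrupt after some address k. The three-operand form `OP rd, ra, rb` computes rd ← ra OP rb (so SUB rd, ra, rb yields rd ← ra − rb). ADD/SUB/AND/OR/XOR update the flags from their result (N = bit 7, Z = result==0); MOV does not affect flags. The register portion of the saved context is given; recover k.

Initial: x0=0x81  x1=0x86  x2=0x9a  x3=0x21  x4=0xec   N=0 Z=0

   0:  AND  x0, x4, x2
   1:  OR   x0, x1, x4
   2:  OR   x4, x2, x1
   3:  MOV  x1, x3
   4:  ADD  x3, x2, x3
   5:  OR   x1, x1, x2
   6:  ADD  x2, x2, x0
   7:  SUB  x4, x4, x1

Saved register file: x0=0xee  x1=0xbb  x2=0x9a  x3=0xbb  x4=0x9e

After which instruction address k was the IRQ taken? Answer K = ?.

K = 5

after  0: x0=0x88 x1=0x86 x2=0x9a x3=0x21 x4=0xec  N=1 Z=0
after  1: x0=0xee x1=0x86 x2=0x9a x3=0x21 x4=0xec  N=1 Z=0
after  2: x0=0xee x1=0x86 x2=0x9a x3=0x21 x4=0x9e  N=1 Z=0
after  3: x0=0xee x1=0x21 x2=0x9a x3=0x21 x4=0x9e  N=1 Z=0
after  4: x0=0xee x1=0x21 x2=0x9a x3=0xbb x4=0x9e  N=1 Z=0
after  5: x0=0xee x1=0xbb x2=0x9a x3=0xbb x4=0x9e  N=1 Z=0
-- IRQ taken; context saved, return-PC = 6 --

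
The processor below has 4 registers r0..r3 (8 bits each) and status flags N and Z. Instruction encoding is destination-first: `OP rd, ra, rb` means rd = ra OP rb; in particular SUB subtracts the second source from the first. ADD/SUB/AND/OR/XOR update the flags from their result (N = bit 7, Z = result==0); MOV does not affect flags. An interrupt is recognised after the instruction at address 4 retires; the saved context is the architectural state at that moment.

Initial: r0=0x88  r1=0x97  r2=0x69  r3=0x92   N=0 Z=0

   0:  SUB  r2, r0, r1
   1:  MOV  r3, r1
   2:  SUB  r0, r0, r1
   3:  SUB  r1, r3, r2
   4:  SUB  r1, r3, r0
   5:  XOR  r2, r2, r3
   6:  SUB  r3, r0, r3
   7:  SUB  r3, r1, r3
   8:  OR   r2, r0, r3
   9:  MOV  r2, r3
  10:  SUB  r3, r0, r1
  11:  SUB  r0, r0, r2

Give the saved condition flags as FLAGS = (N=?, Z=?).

FLAGS = (N=1, Z=0)

after  0: r0=0x88 r1=0x97 r2=0xf1 r3=0x92  N=1 Z=0
after  1: r0=0x88 r1=0x97 r2=0xf1 r3=0x97  N=1 Z=0
after  2: r0=0xf1 r1=0x97 r2=0xf1 r3=0x97  N=1 Z=0
after  3: r0=0xf1 r1=0xa6 r2=0xf1 r3=0x97  N=1 Z=0
after  4: r0=0xf1 r1=0xa6 r2=0xf1 r3=0x97  N=1 Z=0
-- IRQ taken; context saved, return-PC = 5 --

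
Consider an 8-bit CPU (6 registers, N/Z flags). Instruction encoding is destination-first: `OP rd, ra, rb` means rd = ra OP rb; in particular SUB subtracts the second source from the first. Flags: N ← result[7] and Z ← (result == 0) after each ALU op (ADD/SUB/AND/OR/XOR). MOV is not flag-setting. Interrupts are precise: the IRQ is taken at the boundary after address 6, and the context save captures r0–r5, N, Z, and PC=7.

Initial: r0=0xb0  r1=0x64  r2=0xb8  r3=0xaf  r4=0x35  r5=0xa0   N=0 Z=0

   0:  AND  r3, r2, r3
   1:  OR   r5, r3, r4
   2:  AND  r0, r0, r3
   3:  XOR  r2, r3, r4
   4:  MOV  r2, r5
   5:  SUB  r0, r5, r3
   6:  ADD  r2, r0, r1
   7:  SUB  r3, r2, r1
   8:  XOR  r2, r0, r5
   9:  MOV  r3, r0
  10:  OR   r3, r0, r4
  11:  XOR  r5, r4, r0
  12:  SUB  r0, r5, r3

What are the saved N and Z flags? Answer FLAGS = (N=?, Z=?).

after  0: r0=0xb0 r1=0x64 r2=0xb8 r3=0xa8 r4=0x35 r5=0xa0  N=1 Z=0
after  1: r0=0xb0 r1=0x64 r2=0xb8 r3=0xa8 r4=0x35 r5=0xbd  N=1 Z=0
after  2: r0=0xa0 r1=0x64 r2=0xb8 r3=0xa8 r4=0x35 r5=0xbd  N=1 Z=0
after  3: r0=0xa0 r1=0x64 r2=0x9d r3=0xa8 r4=0x35 r5=0xbd  N=1 Z=0
after  4: r0=0xa0 r1=0x64 r2=0xbd r3=0xa8 r4=0x35 r5=0xbd  N=1 Z=0
after  5: r0=0x15 r1=0x64 r2=0xbd r3=0xa8 r4=0x35 r5=0xbd  N=0 Z=0
after  6: r0=0x15 r1=0x64 r2=0x79 r3=0xa8 r4=0x35 r5=0xbd  N=0 Z=0
-- IRQ taken; context saved, return-PC = 7 --

FLAGS = (N=0, Z=0)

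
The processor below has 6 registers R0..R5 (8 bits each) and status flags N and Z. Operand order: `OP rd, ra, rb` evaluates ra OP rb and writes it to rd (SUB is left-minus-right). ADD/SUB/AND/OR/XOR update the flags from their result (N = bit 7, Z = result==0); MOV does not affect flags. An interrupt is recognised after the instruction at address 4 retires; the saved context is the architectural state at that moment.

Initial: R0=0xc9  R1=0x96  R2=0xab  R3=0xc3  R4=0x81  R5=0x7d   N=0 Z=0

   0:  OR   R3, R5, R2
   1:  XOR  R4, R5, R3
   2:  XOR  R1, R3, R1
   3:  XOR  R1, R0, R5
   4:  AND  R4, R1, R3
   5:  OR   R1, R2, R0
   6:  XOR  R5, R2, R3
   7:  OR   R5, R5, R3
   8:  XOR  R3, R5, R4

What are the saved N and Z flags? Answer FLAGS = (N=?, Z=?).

after  0: R0=0xc9 R1=0x96 R2=0xab R3=0xff R4=0x81 R5=0x7d  N=1 Z=0
after  1: R0=0xc9 R1=0x96 R2=0xab R3=0xff R4=0x82 R5=0x7d  N=1 Z=0
after  2: R0=0xc9 R1=0x69 R2=0xab R3=0xff R4=0x82 R5=0x7d  N=0 Z=0
after  3: R0=0xc9 R1=0xb4 R2=0xab R3=0xff R4=0x82 R5=0x7d  N=1 Z=0
after  4: R0=0xc9 R1=0xb4 R2=0xab R3=0xff R4=0xb4 R5=0x7d  N=1 Z=0
-- IRQ taken; context saved, return-PC = 5 --

FLAGS = (N=1, Z=0)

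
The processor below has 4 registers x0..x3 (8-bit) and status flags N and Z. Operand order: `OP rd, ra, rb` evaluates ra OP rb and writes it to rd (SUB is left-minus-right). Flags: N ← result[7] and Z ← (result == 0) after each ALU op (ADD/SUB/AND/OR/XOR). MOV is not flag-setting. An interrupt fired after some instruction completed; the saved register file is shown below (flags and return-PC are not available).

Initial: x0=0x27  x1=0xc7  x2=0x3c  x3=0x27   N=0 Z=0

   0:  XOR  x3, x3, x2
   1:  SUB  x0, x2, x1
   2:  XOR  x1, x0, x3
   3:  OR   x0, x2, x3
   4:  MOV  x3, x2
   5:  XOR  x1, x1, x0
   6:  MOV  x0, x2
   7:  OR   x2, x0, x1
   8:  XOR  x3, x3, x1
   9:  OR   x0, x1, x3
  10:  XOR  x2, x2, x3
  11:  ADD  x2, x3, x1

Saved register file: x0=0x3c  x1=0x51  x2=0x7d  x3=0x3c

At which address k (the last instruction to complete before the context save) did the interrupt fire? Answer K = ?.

K = 7

after  0: x0=0x27 x1=0xc7 x2=0x3c x3=0x1b  N=0 Z=0
after  1: x0=0x75 x1=0xc7 x2=0x3c x3=0x1b  N=0 Z=0
after  2: x0=0x75 x1=0x6e x2=0x3c x3=0x1b  N=0 Z=0
after  3: x0=0x3f x1=0x6e x2=0x3c x3=0x1b  N=0 Z=0
after  4: x0=0x3f x1=0x6e x2=0x3c x3=0x3c  N=0 Z=0
after  5: x0=0x3f x1=0x51 x2=0x3c x3=0x3c  N=0 Z=0
after  6: x0=0x3c x1=0x51 x2=0x3c x3=0x3c  N=0 Z=0
after  7: x0=0x3c x1=0x51 x2=0x7d x3=0x3c  N=0 Z=0
-- IRQ taken; context saved, return-PC = 8 --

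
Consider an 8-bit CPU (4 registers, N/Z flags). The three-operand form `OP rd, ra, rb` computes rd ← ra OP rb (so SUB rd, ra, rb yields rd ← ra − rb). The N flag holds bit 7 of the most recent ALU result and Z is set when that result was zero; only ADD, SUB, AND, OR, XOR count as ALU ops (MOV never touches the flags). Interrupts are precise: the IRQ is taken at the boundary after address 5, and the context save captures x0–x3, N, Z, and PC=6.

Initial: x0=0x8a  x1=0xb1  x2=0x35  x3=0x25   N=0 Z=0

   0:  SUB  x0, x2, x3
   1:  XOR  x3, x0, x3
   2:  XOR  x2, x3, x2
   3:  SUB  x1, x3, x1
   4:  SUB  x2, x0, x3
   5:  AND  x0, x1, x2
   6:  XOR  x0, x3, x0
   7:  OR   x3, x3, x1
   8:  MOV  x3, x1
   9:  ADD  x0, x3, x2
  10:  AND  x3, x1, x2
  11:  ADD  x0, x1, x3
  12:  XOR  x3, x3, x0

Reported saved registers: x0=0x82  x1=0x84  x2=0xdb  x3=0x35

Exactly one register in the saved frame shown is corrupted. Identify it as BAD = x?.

after  0: x0=0x10 x1=0xb1 x2=0x35 x3=0x25  N=0 Z=0
after  1: x0=0x10 x1=0xb1 x2=0x35 x3=0x35  N=0 Z=0
after  2: x0=0x10 x1=0xb1 x2=0x00 x3=0x35  N=0 Z=1
after  3: x0=0x10 x1=0x84 x2=0x00 x3=0x35  N=1 Z=0
after  4: x0=0x10 x1=0x84 x2=0xdb x3=0x35  N=1 Z=0
after  5: x0=0x80 x1=0x84 x2=0xdb x3=0x35  N=1 Z=0
-- IRQ taken; context saved, return-PC = 6 --
mismatch: x0: reported 0x82 vs actual 0x80

BAD = x0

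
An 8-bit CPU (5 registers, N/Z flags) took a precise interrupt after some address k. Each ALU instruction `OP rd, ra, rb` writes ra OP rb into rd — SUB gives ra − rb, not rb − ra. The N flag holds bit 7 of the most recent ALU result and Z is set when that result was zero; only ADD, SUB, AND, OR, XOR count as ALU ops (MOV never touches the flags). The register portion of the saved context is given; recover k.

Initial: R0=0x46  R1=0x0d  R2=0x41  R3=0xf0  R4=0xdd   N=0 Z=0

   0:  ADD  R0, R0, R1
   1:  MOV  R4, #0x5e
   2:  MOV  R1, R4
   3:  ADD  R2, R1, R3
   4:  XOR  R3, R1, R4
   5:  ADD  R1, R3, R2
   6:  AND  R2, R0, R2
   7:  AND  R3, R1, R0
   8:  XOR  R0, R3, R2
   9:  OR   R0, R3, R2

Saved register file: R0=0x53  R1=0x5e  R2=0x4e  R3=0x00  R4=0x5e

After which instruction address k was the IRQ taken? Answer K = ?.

K = 4

after  0: R0=0x53 R1=0x0d R2=0x41 R3=0xf0 R4=0xdd  N=0 Z=0
after  1: R0=0x53 R1=0x0d R2=0x41 R3=0xf0 R4=0x5e  N=0 Z=0
after  2: R0=0x53 R1=0x5e R2=0x41 R3=0xf0 R4=0x5e  N=0 Z=0
after  3: R0=0x53 R1=0x5e R2=0x4e R3=0xf0 R4=0x5e  N=0 Z=0
after  4: R0=0x53 R1=0x5e R2=0x4e R3=0x00 R4=0x5e  N=0 Z=1
-- IRQ taken; context saved, return-PC = 5 --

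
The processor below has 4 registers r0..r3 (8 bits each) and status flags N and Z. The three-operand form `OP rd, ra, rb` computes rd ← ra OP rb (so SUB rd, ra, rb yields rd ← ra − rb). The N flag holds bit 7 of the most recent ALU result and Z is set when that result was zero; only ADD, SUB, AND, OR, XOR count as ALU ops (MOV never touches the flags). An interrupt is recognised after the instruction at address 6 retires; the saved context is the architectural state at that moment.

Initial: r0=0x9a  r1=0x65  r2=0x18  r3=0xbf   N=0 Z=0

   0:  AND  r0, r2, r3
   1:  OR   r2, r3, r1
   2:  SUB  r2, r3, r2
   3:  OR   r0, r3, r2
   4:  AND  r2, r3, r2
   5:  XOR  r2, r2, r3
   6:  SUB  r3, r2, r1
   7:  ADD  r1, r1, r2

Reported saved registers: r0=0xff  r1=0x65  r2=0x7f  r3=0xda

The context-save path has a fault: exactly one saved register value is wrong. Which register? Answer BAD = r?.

BAD = r2

after  0: r0=0x18 r1=0x65 r2=0x18 r3=0xbf  N=0 Z=0
after  1: r0=0x18 r1=0x65 r2=0xff r3=0xbf  N=1 Z=0
after  2: r0=0x18 r1=0x65 r2=0xc0 r3=0xbf  N=1 Z=0
after  3: r0=0xff r1=0x65 r2=0xc0 r3=0xbf  N=1 Z=0
after  4: r0=0xff r1=0x65 r2=0x80 r3=0xbf  N=1 Z=0
after  5: r0=0xff r1=0x65 r2=0x3f r3=0xbf  N=0 Z=0
after  6: r0=0xff r1=0x65 r2=0x3f r3=0xda  N=1 Z=0
-- IRQ taken; context saved, return-PC = 7 --
mismatch: r2: reported 0x7f vs actual 0x3f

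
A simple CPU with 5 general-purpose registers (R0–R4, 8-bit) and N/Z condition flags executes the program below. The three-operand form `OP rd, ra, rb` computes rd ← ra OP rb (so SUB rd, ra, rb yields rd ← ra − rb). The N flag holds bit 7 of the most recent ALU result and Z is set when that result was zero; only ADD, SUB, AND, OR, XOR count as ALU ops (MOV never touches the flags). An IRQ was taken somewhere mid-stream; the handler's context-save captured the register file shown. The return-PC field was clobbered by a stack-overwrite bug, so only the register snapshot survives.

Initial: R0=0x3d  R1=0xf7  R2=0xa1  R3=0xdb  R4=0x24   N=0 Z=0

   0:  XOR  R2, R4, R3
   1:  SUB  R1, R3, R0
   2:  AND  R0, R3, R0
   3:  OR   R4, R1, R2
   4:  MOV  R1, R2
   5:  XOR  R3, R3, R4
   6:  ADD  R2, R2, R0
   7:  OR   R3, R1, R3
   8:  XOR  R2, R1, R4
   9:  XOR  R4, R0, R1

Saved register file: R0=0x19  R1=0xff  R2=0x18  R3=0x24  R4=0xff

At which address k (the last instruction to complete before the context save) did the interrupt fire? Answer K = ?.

after  0: R0=0x3d R1=0xf7 R2=0xff R3=0xdb R4=0x24  N=1 Z=0
after  1: R0=0x3d R1=0x9e R2=0xff R3=0xdb R4=0x24  N=1 Z=0
after  2: R0=0x19 R1=0x9e R2=0xff R3=0xdb R4=0x24  N=0 Z=0
after  3: R0=0x19 R1=0x9e R2=0xff R3=0xdb R4=0xff  N=1 Z=0
after  4: R0=0x19 R1=0xff R2=0xff R3=0xdb R4=0xff  N=1 Z=0
after  5: R0=0x19 R1=0xff R2=0xff R3=0x24 R4=0xff  N=0 Z=0
after  6: R0=0x19 R1=0xff R2=0x18 R3=0x24 R4=0xff  N=0 Z=0
-- IRQ taken; context saved, return-PC = 7 --

K = 6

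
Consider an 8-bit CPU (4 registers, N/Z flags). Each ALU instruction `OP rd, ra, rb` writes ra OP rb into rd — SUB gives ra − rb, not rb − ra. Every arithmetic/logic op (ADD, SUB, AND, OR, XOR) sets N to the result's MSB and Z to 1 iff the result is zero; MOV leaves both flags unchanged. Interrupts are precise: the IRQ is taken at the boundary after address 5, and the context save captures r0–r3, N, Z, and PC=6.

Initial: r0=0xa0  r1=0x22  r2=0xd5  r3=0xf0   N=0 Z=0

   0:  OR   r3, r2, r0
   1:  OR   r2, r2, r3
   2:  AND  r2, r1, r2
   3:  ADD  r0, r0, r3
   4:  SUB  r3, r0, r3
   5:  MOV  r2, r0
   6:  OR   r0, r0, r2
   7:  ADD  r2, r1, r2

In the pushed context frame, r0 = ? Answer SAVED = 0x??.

after  0: r0=0xa0 r1=0x22 r2=0xd5 r3=0xf5  N=1 Z=0
after  1: r0=0xa0 r1=0x22 r2=0xf5 r3=0xf5  N=1 Z=0
after  2: r0=0xa0 r1=0x22 r2=0x20 r3=0xf5  N=0 Z=0
after  3: r0=0x95 r1=0x22 r2=0x20 r3=0xf5  N=1 Z=0
after  4: r0=0x95 r1=0x22 r2=0x20 r3=0xa0  N=1 Z=0
after  5: r0=0x95 r1=0x22 r2=0x95 r3=0xa0  N=1 Z=0
-- IRQ taken; context saved, return-PC = 6 --

SAVED = 0x95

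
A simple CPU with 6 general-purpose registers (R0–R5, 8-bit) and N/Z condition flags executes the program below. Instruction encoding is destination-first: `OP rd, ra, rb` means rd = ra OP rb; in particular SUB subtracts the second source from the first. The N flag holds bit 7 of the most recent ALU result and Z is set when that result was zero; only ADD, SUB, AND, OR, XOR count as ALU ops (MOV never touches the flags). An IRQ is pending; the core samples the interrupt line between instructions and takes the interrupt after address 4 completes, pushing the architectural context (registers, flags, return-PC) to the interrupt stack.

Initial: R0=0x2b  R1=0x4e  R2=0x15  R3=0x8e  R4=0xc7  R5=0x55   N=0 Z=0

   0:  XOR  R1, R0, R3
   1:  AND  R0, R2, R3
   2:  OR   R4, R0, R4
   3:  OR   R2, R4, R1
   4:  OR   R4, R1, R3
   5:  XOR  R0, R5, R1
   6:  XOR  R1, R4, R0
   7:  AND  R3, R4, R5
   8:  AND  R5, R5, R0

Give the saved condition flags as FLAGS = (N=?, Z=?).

FLAGS = (N=1, Z=0)

after  0: R0=0x2b R1=0xa5 R2=0x15 R3=0x8e R4=0xc7 R5=0x55  N=1 Z=0
after  1: R0=0x04 R1=0xa5 R2=0x15 R3=0x8e R4=0xc7 R5=0x55  N=0 Z=0
after  2: R0=0x04 R1=0xa5 R2=0x15 R3=0x8e R4=0xc7 R5=0x55  N=1 Z=0
after  3: R0=0x04 R1=0xa5 R2=0xe7 R3=0x8e R4=0xc7 R5=0x55  N=1 Z=0
after  4: R0=0x04 R1=0xa5 R2=0xe7 R3=0x8e R4=0xaf R5=0x55  N=1 Z=0
-- IRQ taken; context saved, return-PC = 5 --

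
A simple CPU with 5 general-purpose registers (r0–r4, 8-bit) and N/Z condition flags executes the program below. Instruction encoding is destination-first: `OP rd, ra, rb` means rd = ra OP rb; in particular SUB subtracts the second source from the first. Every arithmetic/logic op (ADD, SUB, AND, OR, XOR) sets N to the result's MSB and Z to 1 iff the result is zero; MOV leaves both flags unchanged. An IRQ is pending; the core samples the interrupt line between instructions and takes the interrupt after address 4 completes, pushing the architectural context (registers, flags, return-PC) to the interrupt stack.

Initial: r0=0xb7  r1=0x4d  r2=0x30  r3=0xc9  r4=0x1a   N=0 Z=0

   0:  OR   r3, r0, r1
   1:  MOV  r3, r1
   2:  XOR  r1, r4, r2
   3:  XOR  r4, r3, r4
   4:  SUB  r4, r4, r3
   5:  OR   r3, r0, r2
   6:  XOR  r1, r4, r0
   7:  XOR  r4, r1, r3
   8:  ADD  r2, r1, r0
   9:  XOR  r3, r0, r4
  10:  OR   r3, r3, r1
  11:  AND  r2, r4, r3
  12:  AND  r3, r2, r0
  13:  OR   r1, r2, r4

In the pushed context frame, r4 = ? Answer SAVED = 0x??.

SAVED = 0x0a

after  0: r0=0xb7 r1=0x4d r2=0x30 r3=0xff r4=0x1a  N=1 Z=0
after  1: r0=0xb7 r1=0x4d r2=0x30 r3=0x4d r4=0x1a  N=1 Z=0
after  2: r0=0xb7 r1=0x2a r2=0x30 r3=0x4d r4=0x1a  N=0 Z=0
after  3: r0=0xb7 r1=0x2a r2=0x30 r3=0x4d r4=0x57  N=0 Z=0
after  4: r0=0xb7 r1=0x2a r2=0x30 r3=0x4d r4=0x0a  N=0 Z=0
-- IRQ taken; context saved, return-PC = 5 --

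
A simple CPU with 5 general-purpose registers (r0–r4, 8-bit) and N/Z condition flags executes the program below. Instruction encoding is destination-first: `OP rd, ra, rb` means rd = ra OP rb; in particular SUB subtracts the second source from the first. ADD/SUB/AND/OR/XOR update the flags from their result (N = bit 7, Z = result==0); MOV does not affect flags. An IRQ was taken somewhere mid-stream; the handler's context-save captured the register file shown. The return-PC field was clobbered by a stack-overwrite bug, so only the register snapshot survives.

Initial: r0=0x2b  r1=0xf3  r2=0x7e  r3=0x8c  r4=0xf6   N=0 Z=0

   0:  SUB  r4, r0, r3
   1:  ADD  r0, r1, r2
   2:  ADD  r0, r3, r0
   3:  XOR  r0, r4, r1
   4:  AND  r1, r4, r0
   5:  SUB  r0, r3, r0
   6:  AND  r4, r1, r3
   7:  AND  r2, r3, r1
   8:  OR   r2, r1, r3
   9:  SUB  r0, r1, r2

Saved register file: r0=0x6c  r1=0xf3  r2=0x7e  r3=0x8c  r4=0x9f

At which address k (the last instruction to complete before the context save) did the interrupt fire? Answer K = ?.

K = 3

after  0: r0=0x2b r1=0xf3 r2=0x7e r3=0x8c r4=0x9f  N=1 Z=0
after  1: r0=0x71 r1=0xf3 r2=0x7e r3=0x8c r4=0x9f  N=0 Z=0
after  2: r0=0xfd r1=0xf3 r2=0x7e r3=0x8c r4=0x9f  N=1 Z=0
after  3: r0=0x6c r1=0xf3 r2=0x7e r3=0x8c r4=0x9f  N=0 Z=0
-- IRQ taken; context saved, return-PC = 4 --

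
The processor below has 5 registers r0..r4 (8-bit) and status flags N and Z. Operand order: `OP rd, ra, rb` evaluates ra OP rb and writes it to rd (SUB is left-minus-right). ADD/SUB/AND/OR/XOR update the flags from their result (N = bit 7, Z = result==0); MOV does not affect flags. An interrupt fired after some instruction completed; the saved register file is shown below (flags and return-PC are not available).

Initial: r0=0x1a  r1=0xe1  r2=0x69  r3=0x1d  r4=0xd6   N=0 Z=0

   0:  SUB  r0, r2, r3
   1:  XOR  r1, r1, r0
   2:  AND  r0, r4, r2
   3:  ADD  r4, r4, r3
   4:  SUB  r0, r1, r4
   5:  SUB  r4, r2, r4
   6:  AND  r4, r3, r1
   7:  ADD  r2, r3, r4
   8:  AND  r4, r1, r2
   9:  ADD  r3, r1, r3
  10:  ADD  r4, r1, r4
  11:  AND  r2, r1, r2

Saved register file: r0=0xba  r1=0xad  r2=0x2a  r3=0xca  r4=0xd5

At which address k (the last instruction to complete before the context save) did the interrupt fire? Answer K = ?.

after  0: r0=0x4c r1=0xe1 r2=0x69 r3=0x1d r4=0xd6  N=0 Z=0
after  1: r0=0x4c r1=0xad r2=0x69 r3=0x1d r4=0xd6  N=1 Z=0
after  2: r0=0x40 r1=0xad r2=0x69 r3=0x1d r4=0xd6  N=0 Z=0
after  3: r0=0x40 r1=0xad r2=0x69 r3=0x1d r4=0xf3  N=1 Z=0
after  4: r0=0xba r1=0xad r2=0x69 r3=0x1d r4=0xf3  N=1 Z=0
after  5: r0=0xba r1=0xad r2=0x69 r3=0x1d r4=0x76  N=0 Z=0
after  6: r0=0xba r1=0xad r2=0x69 r3=0x1d r4=0x0d  N=0 Z=0
after  7: r0=0xba r1=0xad r2=0x2a r3=0x1d r4=0x0d  N=0 Z=0
after  8: r0=0xba r1=0xad r2=0x2a r3=0x1d r4=0x28  N=0 Z=0
after  9: r0=0xba r1=0xad r2=0x2a r3=0xca r4=0x28  N=1 Z=0
after 10: r0=0xba r1=0xad r2=0x2a r3=0xca r4=0xd5  N=1 Z=0
-- IRQ taken; context saved, return-PC = 11 --

K = 10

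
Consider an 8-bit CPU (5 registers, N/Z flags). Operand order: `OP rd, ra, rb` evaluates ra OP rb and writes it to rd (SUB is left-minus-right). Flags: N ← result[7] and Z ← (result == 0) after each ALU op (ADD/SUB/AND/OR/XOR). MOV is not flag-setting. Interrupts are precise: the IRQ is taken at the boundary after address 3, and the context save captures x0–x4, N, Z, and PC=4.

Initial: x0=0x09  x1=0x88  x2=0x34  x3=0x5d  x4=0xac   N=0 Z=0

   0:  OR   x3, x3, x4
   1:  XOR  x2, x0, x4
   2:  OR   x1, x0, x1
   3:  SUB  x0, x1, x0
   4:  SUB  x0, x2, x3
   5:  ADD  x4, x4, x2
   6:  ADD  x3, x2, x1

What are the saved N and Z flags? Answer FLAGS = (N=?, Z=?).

after  0: x0=0x09 x1=0x88 x2=0x34 x3=0xfd x4=0xac  N=1 Z=0
after  1: x0=0x09 x1=0x88 x2=0xa5 x3=0xfd x4=0xac  N=1 Z=0
after  2: x0=0x09 x1=0x89 x2=0xa5 x3=0xfd x4=0xac  N=1 Z=0
after  3: x0=0x80 x1=0x89 x2=0xa5 x3=0xfd x4=0xac  N=1 Z=0
-- IRQ taken; context saved, return-PC = 4 --

FLAGS = (N=1, Z=0)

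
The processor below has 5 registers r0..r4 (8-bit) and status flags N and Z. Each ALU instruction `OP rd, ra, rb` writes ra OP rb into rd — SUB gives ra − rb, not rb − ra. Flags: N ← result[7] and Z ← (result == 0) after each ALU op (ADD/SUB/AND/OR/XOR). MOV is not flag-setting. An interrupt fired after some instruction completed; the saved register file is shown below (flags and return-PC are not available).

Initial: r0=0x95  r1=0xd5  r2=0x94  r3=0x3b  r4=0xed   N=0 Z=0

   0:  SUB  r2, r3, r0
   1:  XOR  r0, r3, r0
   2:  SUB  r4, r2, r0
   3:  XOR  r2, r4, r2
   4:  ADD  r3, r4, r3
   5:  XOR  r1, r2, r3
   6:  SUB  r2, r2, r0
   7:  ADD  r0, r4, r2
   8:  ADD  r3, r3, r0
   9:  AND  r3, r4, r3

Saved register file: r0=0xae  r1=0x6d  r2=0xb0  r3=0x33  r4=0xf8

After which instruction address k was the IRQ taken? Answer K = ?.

K = 6

after  0: r0=0x95 r1=0xd5 r2=0xa6 r3=0x3b r4=0xed  N=1 Z=0
after  1: r0=0xae r1=0xd5 r2=0xa6 r3=0x3b r4=0xed  N=1 Z=0
after  2: r0=0xae r1=0xd5 r2=0xa6 r3=0x3b r4=0xf8  N=1 Z=0
after  3: r0=0xae r1=0xd5 r2=0x5e r3=0x3b r4=0xf8  N=0 Z=0
after  4: r0=0xae r1=0xd5 r2=0x5e r3=0x33 r4=0xf8  N=0 Z=0
after  5: r0=0xae r1=0x6d r2=0x5e r3=0x33 r4=0xf8  N=0 Z=0
after  6: r0=0xae r1=0x6d r2=0xb0 r3=0x33 r4=0xf8  N=1 Z=0
-- IRQ taken; context saved, return-PC = 7 --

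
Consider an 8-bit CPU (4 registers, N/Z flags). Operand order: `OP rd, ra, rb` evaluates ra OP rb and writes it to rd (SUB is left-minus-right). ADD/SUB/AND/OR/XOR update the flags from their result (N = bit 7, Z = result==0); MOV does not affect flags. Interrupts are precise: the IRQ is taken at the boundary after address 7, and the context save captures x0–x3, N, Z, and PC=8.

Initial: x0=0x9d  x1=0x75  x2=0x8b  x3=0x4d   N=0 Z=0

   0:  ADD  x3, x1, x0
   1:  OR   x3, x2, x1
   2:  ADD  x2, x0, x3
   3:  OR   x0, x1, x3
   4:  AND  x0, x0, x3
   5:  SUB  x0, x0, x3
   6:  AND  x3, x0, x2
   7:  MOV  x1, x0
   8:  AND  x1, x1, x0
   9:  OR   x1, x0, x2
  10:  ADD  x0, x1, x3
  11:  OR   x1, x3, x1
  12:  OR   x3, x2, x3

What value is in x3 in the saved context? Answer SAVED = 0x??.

after  0: x0=0x9d x1=0x75 x2=0x8b x3=0x12  N=0 Z=0
after  1: x0=0x9d x1=0x75 x2=0x8b x3=0xff  N=1 Z=0
after  2: x0=0x9d x1=0x75 x2=0x9c x3=0xff  N=1 Z=0
after  3: x0=0xff x1=0x75 x2=0x9c x3=0xff  N=1 Z=0
after  4: x0=0xff x1=0x75 x2=0x9c x3=0xff  N=1 Z=0
after  5: x0=0x00 x1=0x75 x2=0x9c x3=0xff  N=0 Z=1
after  6: x0=0x00 x1=0x75 x2=0x9c x3=0x00  N=0 Z=1
after  7: x0=0x00 x1=0x00 x2=0x9c x3=0x00  N=0 Z=1
-- IRQ taken; context saved, return-PC = 8 --

SAVED = 0x00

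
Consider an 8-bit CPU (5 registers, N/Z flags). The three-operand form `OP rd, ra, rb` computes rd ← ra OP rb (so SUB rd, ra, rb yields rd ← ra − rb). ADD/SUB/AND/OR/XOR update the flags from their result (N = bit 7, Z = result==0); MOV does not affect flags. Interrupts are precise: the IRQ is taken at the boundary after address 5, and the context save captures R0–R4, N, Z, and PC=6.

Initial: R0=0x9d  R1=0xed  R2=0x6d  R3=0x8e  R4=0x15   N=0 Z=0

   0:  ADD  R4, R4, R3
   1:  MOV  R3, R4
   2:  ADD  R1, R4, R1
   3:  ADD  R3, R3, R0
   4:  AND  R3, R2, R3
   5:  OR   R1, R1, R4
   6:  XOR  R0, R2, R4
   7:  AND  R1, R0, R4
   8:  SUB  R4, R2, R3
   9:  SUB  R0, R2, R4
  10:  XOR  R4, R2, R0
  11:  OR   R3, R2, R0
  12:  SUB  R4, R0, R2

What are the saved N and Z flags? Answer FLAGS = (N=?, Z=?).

after  0: R0=0x9d R1=0xed R2=0x6d R3=0x8e R4=0xa3  N=1 Z=0
after  1: R0=0x9d R1=0xed R2=0x6d R3=0xa3 R4=0xa3  N=1 Z=0
after  2: R0=0x9d R1=0x90 R2=0x6d R3=0xa3 R4=0xa3  N=1 Z=0
after  3: R0=0x9d R1=0x90 R2=0x6d R3=0x40 R4=0xa3  N=0 Z=0
after  4: R0=0x9d R1=0x90 R2=0x6d R3=0x40 R4=0xa3  N=0 Z=0
after  5: R0=0x9d R1=0xb3 R2=0x6d R3=0x40 R4=0xa3  N=1 Z=0
-- IRQ taken; context saved, return-PC = 6 --

FLAGS = (N=1, Z=0)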